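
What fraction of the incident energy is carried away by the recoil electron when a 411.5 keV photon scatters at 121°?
0.5496 (or 54.96%)

Calculate initial and final photon energies:

Initial: E₀ = 411.5 keV → λ₀ = 3.0130 pm
Compton shift: Δλ = 3.6760 pm
Final wavelength: λ' = 6.6889 pm
Final energy: E' = 185.3572 keV

Fractional energy loss:
(E₀ - E')/E₀ = (411.5000 - 185.3572)/411.5000
= 226.1428/411.5000
= 0.5496
= 54.96%

(Intermediate values are shown rounded; full precision is carried through to the final answer.)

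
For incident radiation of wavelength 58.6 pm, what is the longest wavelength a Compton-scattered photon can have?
63.4526 pm (at θ = 180°)

The Compton shift is Δλ = λ_C(1 − cos θ).

Since cos θ ranges from −1 to 1, the factor (1 − cos θ) ranges from 0 to 2; the maximum shift occurs at θ = 180° (backscattering):
Δλ_max = 2λ_C = 2 × 2.4263 pm = 4.8526 pm

Maximum scattered wavelength:
λ'_max = λ₀ + Δλ_max = 58.6 + 4.8526 = 63.4526 pm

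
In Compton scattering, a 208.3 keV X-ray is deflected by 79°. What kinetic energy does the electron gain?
51.6661 keV

By energy conservation: K_e = E_initial - E_final

First find the scattered photon energy:
Initial wavelength: λ = hc/E = 5.9522 pm
Compton shift: Δλ = λ_C(1 - cos(79°)) = 1.9633 pm
Final wavelength: λ' = 5.9522 + 1.9633 = 7.9155 pm
Final photon energy: E' = hc/λ' = 156.6339 keV

Electron kinetic energy:
K_e = E - E' = 208.3000 - 156.6339 = 51.6661 keV

(Intermediate values are shown rounded; full precision is carried through to the final answer.)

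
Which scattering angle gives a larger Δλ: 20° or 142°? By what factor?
142° produces the larger shift by a factor of 29.648

Calculate both shifts using Δλ = λ_C(1 - cos θ):

For θ₁ = 20°:
Δλ₁ = 2.4263 × (1 - cos(20°))
Δλ₁ = 2.4263 × 0.0603
Δλ₁ = 0.1463 pm

For θ₂ = 142°:
Δλ₂ = 2.4263 × (1 - cos(142°))
Δλ₂ = 2.4263 × 1.7880
Δλ₂ = 4.3383 pm

The 142° angle produces the larger shift.
Ratio: 4.3383/0.1463 = 29.648

(Intermediate values are shown rounded; full precision is carried through to the final answer.)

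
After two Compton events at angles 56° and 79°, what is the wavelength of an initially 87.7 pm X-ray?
90.7329 pm

Apply Compton shift twice:

First scattering at θ₁ = 56°:
Δλ₁ = λ_C(1 - cos(56°))
Δλ₁ = 2.4263 × 0.4408
Δλ₁ = 1.0695 pm

After first scattering:
λ₁ = 87.7 + 1.0695 = 88.7695 pm

Second scattering at θ₂ = 79°:
Δλ₂ = λ_C(1 - cos(79°))
Δλ₂ = 2.4263 × 0.8092
Δλ₂ = 1.9633 pm

Final wavelength:
λ₂ = 88.7695 + 1.9633 = 90.7329 pm

Total shift: Δλ_total = 1.0695 + 1.9633 = 3.0329 pm

(Intermediate values are shown rounded; full precision is carried through to the final answer.)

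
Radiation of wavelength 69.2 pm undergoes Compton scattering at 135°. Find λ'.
73.3420 pm

Using the Compton formula: λ' = λ + λ_C(1 − cos θ)

For θ = 135°, cos θ = -√2/2 (exact) ≈ -0.7071, so:
1 − cos 135° = 1 − (-√2/2) ≈ 1.7071

Δλ = λ_C × 1.7071 = 2.4263 × 1.7071 = 4.1420 pm

λ' = 69.2 + 4.1420 = 73.3420 pm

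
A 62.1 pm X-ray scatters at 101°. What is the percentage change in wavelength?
4.6526%

Calculate the Compton shift:
Δλ = λ_C(1 - cos(101°))
Δλ = 2.4263 × (1 - cos(101°))
Δλ = 2.4263 × 1.1908
Δλ = 2.8893 pm

Percentage change:
(Δλ/λ₀) × 100 = (2.8893/62.1) × 100
= 4.6526%

(Intermediate values are shown rounded; full precision is carried through to the final answer.)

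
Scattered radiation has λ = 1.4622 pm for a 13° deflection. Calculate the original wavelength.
1.4000 pm

From λ' = λ + Δλ, we have λ = λ' - Δλ

First calculate the Compton shift:
Δλ = λ_C(1 - cos θ)
Δλ = 2.4263 × (1 - cos(13°))
Δλ = 2.4263 × 0.0256
Δλ = 0.0622 pm

Initial wavelength:
λ = λ' - Δλ
λ = 1.4622 - 0.0622
λ = 1.4000 pm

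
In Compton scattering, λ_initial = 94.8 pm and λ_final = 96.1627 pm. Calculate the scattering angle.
64.00°

First find the wavelength shift:
Δλ = λ' - λ = 96.1627 - 94.8 = 1.3627 pm

Using Δλ = λ_C(1 - cos θ), with λ_C = h/(m_e·c) ≈ 2.42631024 pm:
cos θ = 1 - Δλ/λ_C
cos θ = 1 - 1.3627/2.42631024
cos θ = 0.438365

θ = arccos(0.438365)
θ = 64.00°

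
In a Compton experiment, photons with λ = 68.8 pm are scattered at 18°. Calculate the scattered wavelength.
68.9188 pm

Using the Compton scattering formula:
λ' = λ + Δλ = λ + λ_C(1 - cos θ)

Given:
- Initial wavelength λ = 68.8 pm
- Scattering angle θ = 18°
- Compton wavelength λ_C ≈ 2.4263 pm

Calculate the shift:
Δλ = 2.4263 × (1 - cos(18°))
Δλ = 2.4263 × 0.0489
Δλ = 0.1188 pm

Final wavelength:
λ' = 68.8 + 0.1188 = 68.9188 pm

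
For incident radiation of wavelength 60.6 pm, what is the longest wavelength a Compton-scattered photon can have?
65.4526 pm (at θ = 180°)

The Compton shift is Δλ = λ_C(1 − cos θ).

Since cos θ ranges from −1 to 1, the factor (1 − cos θ) ranges from 0 to 2; the maximum shift occurs at θ = 180° (backscattering):
Δλ_max = 2λ_C = 2 × 2.4263 pm = 4.8526 pm

Maximum scattered wavelength:
λ'_max = λ₀ + Δλ_max = 60.6 + 4.8526 = 65.4526 pm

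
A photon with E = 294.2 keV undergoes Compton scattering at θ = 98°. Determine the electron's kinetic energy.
116.5282 keV

By energy conservation: K_e = E_initial - E_final

First find the scattered photon energy:
Initial wavelength: λ = hc/E = 4.2143 pm
Compton shift: Δλ = λ_C(1 - cos(98°)) = 2.7640 pm
Final wavelength: λ' = 4.2143 + 2.7640 = 6.9783 pm
Final photon energy: E' = hc/λ' = 177.6718 keV

Electron kinetic energy:
K_e = E - E' = 294.2000 - 177.6718 = 116.5282 keV

(Intermediate values are shown rounded; full precision is carried through to the final answer.)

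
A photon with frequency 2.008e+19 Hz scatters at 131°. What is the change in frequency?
4.258e+18 Hz (decrease)

Convert frequency to wavelength (c = 299792458 m/s):
λ₀ = c/f₀ = 299792458/2.008e+19 = 1.4929903e-11 m = 14.9299 pm

Calculate Compton shift:
Δλ = λ_C(1 - cos(131°)) = 4.0181 pm

Final wavelength:
λ' = λ₀ + Δλ = 14.9299 + 4.0181 = 18.9480 pm

Final frequency:
f' = c/λ' = 299792458/1.8948016e-11 = 1.5821839e+19 Hz

Frequency shift (decrease):
Δf = f₀ - f' = 2.008e+19 - 1.5821839e+19 = 4.258e+18 Hz

(Intermediate values are shown rounded; full precision is carried through to the final answer.)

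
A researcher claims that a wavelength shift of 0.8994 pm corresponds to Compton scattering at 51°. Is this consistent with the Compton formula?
Yes, consistent

Calculate the expected shift for θ = 51°:

Δλ_expected = λ_C(1 - cos(51°))
Δλ_expected = 2.4263 × (1 - cos(51°))
Δλ_expected = 2.4263 × 0.3707
Δλ_expected = 0.8994 pm

Given shift: 0.8994 pm
Expected shift: 0.8994 pm
Difference: 0.0000 pm

The values match. This is consistent with Compton scattering at the stated angle.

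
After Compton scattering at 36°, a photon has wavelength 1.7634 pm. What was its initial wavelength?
1.3000 pm

From λ' = λ + Δλ, we have λ = λ' - Δλ

First calculate the Compton shift:
Δλ = λ_C(1 - cos θ)
Δλ = 2.4263 × (1 - cos(36°))
Δλ = 2.4263 × 0.1910
Δλ = 0.4634 pm

Initial wavelength:
λ = λ' - Δλ
λ = 1.7634 - 0.4634
λ = 1.3000 pm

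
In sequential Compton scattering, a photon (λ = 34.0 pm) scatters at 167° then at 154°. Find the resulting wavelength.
43.3975 pm

Apply Compton shift twice:

First scattering at θ₁ = 167°:
Δλ₁ = λ_C(1 - cos(167°))
Δλ₁ = 2.4263 × 1.9744
Δλ₁ = 4.7904 pm

After first scattering:
λ₁ = 34.0 + 4.7904 = 38.7904 pm

Second scattering at θ₂ = 154°:
Δλ₂ = λ_C(1 - cos(154°))
Δλ₂ = 2.4263 × 1.8988
Δλ₂ = 4.6071 pm

Final wavelength:
λ₂ = 38.7904 + 4.6071 = 43.3975 pm

Total shift: Δλ_total = 4.7904 + 4.6071 = 9.3975 pm

(Intermediate values are shown rounded; full precision is carried through to the final answer.)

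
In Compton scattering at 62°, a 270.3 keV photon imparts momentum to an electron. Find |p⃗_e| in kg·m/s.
1.3525e-22 kg·m/s

The electron is initially at rest, so by conservation of momentum:
p⃗_e = p⃗₀ − p⃗'  (incident photon momentum minus scattered photon momentum)

Photon momentum magnitudes (p = h/λ = E/c):
λ₀ = hc/E₀ = 4.5869 pm → p₀ = h/λ₀ = 1.4446e-22 kg·m/s
Δλ = λ_C(1 − cos 62°) = 1.2872 pm
λ' = 5.8741 pm → p' = h/λ' = 1.1280e-22 kg·m/s

The scattered photon makes angle θ = 62° with the incident direction, so by the law of cosines:
|p⃗_e|² = p₀² + p'² − 2p₀p'cos θ
|p⃗_e|² = (1.4446e-22)² + (1.1280e-22)² − 2·1.4446e-22·1.1280e-22·cos(62°)
|p⃗_e| = 1.3525e-22 kg·m/s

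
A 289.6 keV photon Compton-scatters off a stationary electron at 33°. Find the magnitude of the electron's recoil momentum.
8.5144e-23 kg·m/s

The electron is initially at rest, so by conservation of momentum:
p⃗_e = p⃗₀ − p⃗'  (incident photon momentum minus scattered photon momentum)

Photon momentum magnitudes (p = h/λ = E/c):
λ₀ = hc/E₀ = 4.2812 pm → p₀ = h/λ₀ = 1.5477e-22 kg·m/s
Δλ = λ_C(1 − cos 33°) = 0.3914 pm
λ' = 4.6727 pm → p' = h/λ' = 1.4181e-22 kg·m/s

The scattered photon makes angle θ = 33° with the incident direction, so by the law of cosines:
|p⃗_e|² = p₀² + p'² − 2p₀p'cos θ
|p⃗_e|² = (1.5477e-22)² + (1.4181e-22)² − 2·1.5477e-22·1.4181e-22·cos(33°)
|p⃗_e| = 8.5144e-23 kg·m/s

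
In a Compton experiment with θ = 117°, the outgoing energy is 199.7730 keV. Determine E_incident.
462.9002 keV

Convert final energy to wavelength (hc ≈ 1239.842 keV·pm):
λ' = hc/E' = 1239.842 / 199.7730 = 6.2063 pm

Calculate the Compton shift:
Δλ = λ_C(1 - cos(117°))
Δλ = 2.4263 × (1 - cos(117°))
Δλ = 3.5278 pm

Initial wavelength:
λ = λ' - Δλ = 6.2063 - 3.5278 = 2.6784 pm

Initial energy:
E = hc/λ = 1239.842 / 2.6784 = 462.9002 keV

(Intermediate values are shown rounded; full precision is carried through to the final answer.)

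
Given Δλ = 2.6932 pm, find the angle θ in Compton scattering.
96.32°

From the Compton formula Δλ = λ_C(1 - cos θ), we can solve for θ:

cos θ = 1 - Δλ/λ_C

Given:
- Δλ = 2.6932 pm
- λ_C = h/(m_e·c) ≈ 2.42631024 pm

cos θ = 1 - 2.6932/2.42631024
cos θ = 1 - 1.109998
cos θ = -0.109998

θ = arccos(-0.109998)
θ = 96.32°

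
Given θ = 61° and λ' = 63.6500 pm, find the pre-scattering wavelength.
62.4000 pm

From λ' = λ + Δλ, we have λ = λ' - Δλ

First calculate the Compton shift:
Δλ = λ_C(1 - cos θ)
Δλ = 2.4263 × (1 - cos(61°))
Δλ = 2.4263 × 0.5152
Δλ = 1.2500 pm

Initial wavelength:
λ = λ' - Δλ
λ = 63.6500 - 1.2500
λ = 62.4000 pm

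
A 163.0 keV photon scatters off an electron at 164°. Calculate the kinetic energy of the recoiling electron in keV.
62.7299 keV

By energy conservation: K_e = E_initial - E_final

First find the scattered photon energy:
Initial wavelength: λ = hc/E = 7.6064 pm
Compton shift: Δλ = λ_C(1 - cos(164°)) = 4.7586 pm
Final wavelength: λ' = 7.6064 + 4.7586 = 12.3650 pm
Final photon energy: E' = hc/λ' = 100.2701 keV

Electron kinetic energy:
K_e = E - E' = 163.0000 - 100.2701 = 62.7299 keV

(Intermediate values are shown rounded; full precision is carried through to the final answer.)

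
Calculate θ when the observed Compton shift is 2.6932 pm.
96.32°

From the Compton formula Δλ = λ_C(1 - cos θ), we can solve for θ:

cos θ = 1 - Δλ/λ_C

Given:
- Δλ = 2.6932 pm
- λ_C = h/(m_e·c) ≈ 2.42631024 pm

cos θ = 1 - 2.6932/2.42631024
cos θ = 1 - 1.109998
cos θ = -0.109998

θ = arccos(-0.109998)
θ = 96.32°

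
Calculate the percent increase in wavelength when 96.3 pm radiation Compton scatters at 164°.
4.9415%

Calculate the Compton shift:
Δλ = λ_C(1 - cos(164°))
Δλ = 2.4263 × (1 - cos(164°))
Δλ = 2.4263 × 1.9613
Δλ = 4.7586 pm

Percentage change:
(Δλ/λ₀) × 100 = (4.7586/96.3) × 100
= 4.9415%

(Intermediate values are shown rounded; full precision is carried through to the final answer.)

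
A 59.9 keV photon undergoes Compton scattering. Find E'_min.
48.5239 keV (at θ = 180°)

The scattered photon has minimum energy when its wavelength is maximum, i.e., when the Compton shift Δλ = λ_C(1 − cos θ) is maximum. This occurs at θ = 180° (backscattering), giving Δλ_max = 2λ_C = 4.8526 pm.

Initial wavelength: λ₀ = hc/E₀ = 20.6985 pm
Maximum final wavelength: λ'_max = λ₀ + 2λ_C = 20.6985 + 4.8526 = 25.5512 pm
Minimum final energy: E'_min = hc/λ'_max = 48.5239 keV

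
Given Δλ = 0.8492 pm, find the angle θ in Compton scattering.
49.46°

From the Compton formula Δλ = λ_C(1 - cos θ), we can solve for θ:

cos θ = 1 - Δλ/λ_C

Given:
- Δλ = 0.8492 pm
- λ_C = h/(m_e·c) ≈ 2.42631024 pm

cos θ = 1 - 0.8492/2.42631024
cos θ = 1 - 0.349996
cos θ = 0.650004

θ = arccos(0.650004)
θ = 49.46°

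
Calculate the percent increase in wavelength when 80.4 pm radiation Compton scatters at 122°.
4.6170%

Calculate the Compton shift:
Δλ = λ_C(1 - cos(122°))
Δλ = 2.4263 × (1 - cos(122°))
Δλ = 2.4263 × 1.5299
Δλ = 3.7121 pm

Percentage change:
(Δλ/λ₀) × 100 = (3.7121/80.4) × 100
= 4.6170%

(Intermediate values are shown rounded; full precision is carried through to the final answer.)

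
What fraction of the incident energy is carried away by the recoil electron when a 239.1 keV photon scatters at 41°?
0.1030 (or 10.30%)

Calculate initial and final photon energies:

Initial: E₀ = 239.1 keV → λ₀ = 5.1855 pm
Compton shift: Δλ = 0.5952 pm
Final wavelength: λ' = 5.7806 pm
Final energy: E' = 214.4831 keV

Fractional energy loss:
(E₀ - E')/E₀ = (239.1000 - 214.4831)/239.1000
= 24.6169/239.1000
= 0.1030
= 10.30%

(Intermediate values are shown rounded; full precision is carried through to the final answer.)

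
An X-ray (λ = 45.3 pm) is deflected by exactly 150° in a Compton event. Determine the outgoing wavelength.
49.8276 pm

Using the Compton formula: λ' = λ + λ_C(1 − cos θ)

For θ = 150°, cos θ = -√3/2 (exact) ≈ -0.8660, so:
1 − cos 150° = 1 − (-√3/2) ≈ 1.8660

Δλ = λ_C × 1.8660 = 2.4263 × 1.8660 = 4.5276 pm

λ' = 45.3 + 4.5276 = 49.8276 pm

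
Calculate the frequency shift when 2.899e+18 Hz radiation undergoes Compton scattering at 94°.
7.098e+16 Hz (decrease)

Convert frequency to wavelength (c = 299792458 m/s):
λ₀ = c/f₀ = 299792458/2.899e+18 = 1.0341237e-10 m = 103.4124 pm

Calculate Compton shift:
Δλ = λ_C(1 - cos(94°)) = 2.5956 pm

Final wavelength:
λ' = λ₀ + Δλ = 103.4124 + 2.5956 = 106.0079 pm

Final frequency:
f' = c/λ' = 299792458/1.0600793e-10 = 2.8280192e+18 Hz

Frequency shift (decrease):
Δf = f₀ - f' = 2.899e+18 - 2.8280192e+18 = 7.098e+16 Hz

(Intermediate values are shown rounded; full precision is carried through to the final answer.)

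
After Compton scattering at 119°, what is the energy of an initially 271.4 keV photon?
151.7382 keV

First convert energy to wavelength:
λ = hc/E, with hc ≈ 1239.842 keV·pm (i.e. 1239.842 eV·nm)

For E = 271.4 keV = 271400 eV:
λ = 1239.842 keV·pm / 271.4 keV
λ = 4.5683 pm

Calculate the Compton shift:
Δλ = λ_C(1 - cos(119°)) = 2.4263 × 1.4848
Δλ = 3.6026 pm

Final wavelength:
λ' = 4.5683 + 3.6026 = 8.1709 pm

Final energy:
E' = hc/λ' = 1239.842 / 8.1709 = 151.7382 keV

(Intermediate values are shown rounded; full precision is carried through to the final answer.)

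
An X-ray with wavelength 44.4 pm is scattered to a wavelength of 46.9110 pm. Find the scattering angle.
92.00°

First find the wavelength shift:
Δλ = λ' - λ = 46.9110 - 44.4 = 2.5110 pm

Using Δλ = λ_C(1 - cos θ), with λ_C = h/(m_e·c) ≈ 2.42631024 pm:
cos θ = 1 - Δλ/λ_C
cos θ = 1 - 2.5110/2.42631024
cos θ = -0.034905

θ = arccos(-0.034905)
θ = 92.00°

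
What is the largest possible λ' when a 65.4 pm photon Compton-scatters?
70.2526 pm (at θ = 180°)

The Compton shift is Δλ = λ_C(1 − cos θ).

Since cos θ ranges from −1 to 1, the factor (1 − cos θ) ranges from 0 to 2; the maximum shift occurs at θ = 180° (backscattering):
Δλ_max = 2λ_C = 2 × 2.4263 pm = 4.8526 pm

Maximum scattered wavelength:
λ'_max = λ₀ + Δλ_max = 65.4 + 4.8526 = 70.2526 pm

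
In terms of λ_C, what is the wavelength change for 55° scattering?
0.4264 λ_C

The Compton shift formula is:
Δλ = λ_C(1 - cos θ)

Dividing both sides by λ_C:
Δλ/λ_C = 1 - cos θ

For θ = 55°:
Δλ/λ_C = 1 - cos(55°)
Δλ/λ_C = 1 - 0.5736
Δλ/λ_C = 0.4264

This means the shift is 0.4264 × λ_C = 1.0346 pm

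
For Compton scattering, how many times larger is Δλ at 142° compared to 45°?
142° produces the larger shift by a factor of 6.105

Calculate both shifts using Δλ = λ_C(1 - cos θ):

For θ₁ = 45°:
Δλ₁ = 2.4263 × (1 - cos(45°))
Δλ₁ = 2.4263 × 0.2929
Δλ₁ = 0.7106 pm

For θ₂ = 142°:
Δλ₂ = 2.4263 × (1 - cos(142°))
Δλ₂ = 2.4263 × 1.7880
Δλ₂ = 4.3383 pm

The 142° angle produces the larger shift.
Ratio: 4.3383/0.7106 = 6.105

(Intermediate values are shown rounded; full precision is carried through to the final answer.)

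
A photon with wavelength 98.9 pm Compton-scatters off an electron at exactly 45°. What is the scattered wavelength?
99.6106 pm

Using the Compton formula: λ' = λ + λ_C(1 − cos θ)

For θ = 45°, cos θ = √2/2 (exact) ≈ 0.7071, so:
1 − cos 45° = 1 − (√2/2) ≈ 0.2929

Δλ = λ_C × 0.2929 = 2.4263 × 0.2929 = 0.7106 pm

λ' = 98.9 + 0.7106 = 99.6106 pm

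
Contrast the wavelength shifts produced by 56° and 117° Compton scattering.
117° produces the larger shift by a factor of 3.298

Calculate both shifts using Δλ = λ_C(1 - cos θ):

For θ₁ = 56°:
Δλ₁ = 2.4263 × (1 - cos(56°))
Δλ₁ = 2.4263 × 0.4408
Δλ₁ = 1.0695 pm

For θ₂ = 117°:
Δλ₂ = 2.4263 × (1 - cos(117°))
Δλ₂ = 2.4263 × 1.4540
Δλ₂ = 3.5278 pm

The 117° angle produces the larger shift.
Ratio: 3.5278/1.0695 = 3.298

(Intermediate values are shown rounded; full precision is carried through to the final answer.)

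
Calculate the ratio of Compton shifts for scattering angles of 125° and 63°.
125° produces the larger shift by a factor of 2.882

Calculate both shifts using Δλ = λ_C(1 - cos θ):

For θ₁ = 63°:
Δλ₁ = 2.4263 × (1 - cos(63°))
Δλ₁ = 2.4263 × 0.5460
Δλ₁ = 1.3248 pm

For θ₂ = 125°:
Δλ₂ = 2.4263 × (1 - cos(125°))
Δλ₂ = 2.4263 × 1.5736
Δλ₂ = 3.8180 pm

The 125° angle produces the larger shift.
Ratio: 3.8180/1.3248 = 2.882

(Intermediate values are shown rounded; full precision is carried through to the final answer.)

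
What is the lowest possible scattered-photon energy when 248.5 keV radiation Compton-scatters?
125.9756 keV (at θ = 180°)

The scattered photon has minimum energy when its wavelength is maximum, i.e., when the Compton shift Δλ = λ_C(1 − cos θ) is maximum. This occurs at θ = 180° (backscattering), giving Δλ_max = 2λ_C = 4.8526 pm.

Initial wavelength: λ₀ = hc/E₀ = 4.9893 pm
Maximum final wavelength: λ'_max = λ₀ + 2λ_C = 4.9893 + 4.8526 = 9.8419 pm
Minimum final energy: E'_min = hc/λ'_max = 125.9756 keV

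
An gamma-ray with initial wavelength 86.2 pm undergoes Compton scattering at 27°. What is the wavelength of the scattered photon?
86.4645 pm

Using the Compton scattering formula:
λ' = λ + Δλ = λ + λ_C(1 - cos θ)

Given:
- Initial wavelength λ = 86.2 pm
- Scattering angle θ = 27°
- Compton wavelength λ_C ≈ 2.4263 pm

Calculate the shift:
Δλ = 2.4263 × (1 - cos(27°))
Δλ = 2.4263 × 0.1090
Δλ = 0.2645 pm

Final wavelength:
λ' = 86.2 + 0.2645 = 86.4645 pm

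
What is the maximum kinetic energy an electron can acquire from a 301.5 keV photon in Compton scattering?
163.1999 keV

Maximum energy transfer occurs at θ = 180° (backscattering).

Initial photon: E₀ = 301.5 keV → λ₀ = 4.1122 pm

Maximum Compton shift (at 180°):
Δλ_max = 2λ_C = 2 × 2.4263 = 4.8526 pm

Final wavelength:
λ' = 4.1122 + 4.8526 = 8.9649 pm

Minimum photon energy (maximum energy to electron):
E'_min = hc/λ' = 138.3001 keV

Maximum electron kinetic energy:
K_max = E₀ - E'_min = 301.5000 - 138.3001 = 163.1999 keV

(Intermediate values are shown rounded; full precision is carried through to the final answer.)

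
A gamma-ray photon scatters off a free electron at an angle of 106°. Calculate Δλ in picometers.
3.0951 pm

Using the Compton scattering formula:
Δλ = λ_C(1 - cos θ)

where λ_C = h/(m_e·c) ≈ 2.4263 pm is the Compton wavelength of an electron.

For θ = 106°:
cos(106°) = -0.2756
1 - cos(106°) = 1.2756

Δλ = 2.4263 × 1.2756
Δλ = 3.0951 pm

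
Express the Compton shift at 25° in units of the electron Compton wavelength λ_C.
0.0937 λ_C

The Compton shift formula is:
Δλ = λ_C(1 - cos θ)

Dividing both sides by λ_C:
Δλ/λ_C = 1 - cos θ

For θ = 25°:
Δλ/λ_C = 1 - cos(25°)
Δλ/λ_C = 1 - 0.9063
Δλ/λ_C = 0.0937

This means the shift is 0.0937 × λ_C = 0.2273 pm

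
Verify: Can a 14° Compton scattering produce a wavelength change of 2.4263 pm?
No, inconsistent

Calculate the expected shift for θ = 14°:

Δλ_expected = λ_C(1 - cos(14°))
Δλ_expected = 2.4263 × (1 - cos(14°))
Δλ_expected = 2.4263 × 0.0297
Δλ_expected = 0.0721 pm

Given shift: 2.4263 pm
Expected shift: 0.0721 pm
Difference: 2.3542 pm

The values do not match. The given shift corresponds to θ ≈ 90.0°, not 14°.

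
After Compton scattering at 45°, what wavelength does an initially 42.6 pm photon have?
43.3106 pm

Using the Compton formula: λ' = λ + λ_C(1 − cos θ)

For θ = 45°, cos θ = √2/2 (exact) ≈ 0.7071, so:
1 − cos 45° = 1 − (√2/2) ≈ 0.2929

Δλ = λ_C × 0.2929 = 2.4263 × 0.2929 = 0.7106 pm

λ' = 42.6 + 0.7106 = 43.3106 pm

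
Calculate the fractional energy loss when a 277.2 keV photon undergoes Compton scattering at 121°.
0.4511 (or 45.11%)

Calculate initial and final photon energies:

Initial: E₀ = 277.2 keV → λ₀ = 4.4727 pm
Compton shift: Δλ = 3.6760 pm
Final wavelength: λ' = 8.1487 pm
Final energy: E' = 152.1524 keV

Fractional energy loss:
(E₀ - E')/E₀ = (277.2000 - 152.1524)/277.2000
= 125.0476/277.2000
= 0.4511
= 45.11%

(Intermediate values are shown rounded; full precision is carried through to the final answer.)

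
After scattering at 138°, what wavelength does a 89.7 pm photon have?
93.9294 pm

Using the Compton scattering formula:
λ' = λ + Δλ = λ + λ_C(1 - cos θ)

Given:
- Initial wavelength λ = 89.7 pm
- Scattering angle θ = 138°
- Compton wavelength λ_C ≈ 2.4263 pm

Calculate the shift:
Δλ = 2.4263 × (1 - cos(138°))
Δλ = 2.4263 × 1.7431
Δλ = 4.2294 pm

Final wavelength:
λ' = 89.7 + 4.2294 = 93.9294 pm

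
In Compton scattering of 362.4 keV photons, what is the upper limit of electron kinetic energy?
212.5487 keV

Maximum energy transfer occurs at θ = 180° (backscattering).

Initial photon: E₀ = 362.4 keV → λ₀ = 3.4212 pm

Maximum Compton shift (at 180°):
Δλ_max = 2λ_C = 2 × 2.4263 = 4.8526 pm

Final wavelength:
λ' = 3.4212 + 4.8526 = 8.2738 pm

Minimum photon energy (maximum energy to electron):
E'_min = hc/λ' = 149.8513 keV

Maximum electron kinetic energy:
K_max = E₀ - E'_min = 362.4000 - 149.8513 = 212.5487 keV

(Intermediate values are shown rounded; full precision is carried through to the final answer.)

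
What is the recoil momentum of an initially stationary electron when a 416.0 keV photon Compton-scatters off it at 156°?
3.0379e-22 kg·m/s

The electron is initially at rest, so by conservation of momentum:
p⃗_e = p⃗₀ − p⃗'  (incident photon momentum minus scattered photon momentum)

Photon momentum magnitudes (p = h/λ = E/c):
λ₀ = hc/E₀ = 2.9804 pm → p₀ = h/λ₀ = 2.2232e-22 kg·m/s
Δλ = λ_C(1 − cos 156°) = 4.6429 pm
λ' = 7.6232 pm → p' = h/λ' = 8.6919e-23 kg·m/s

The scattered photon makes angle θ = 156° with the incident direction, so by the law of cosines:
|p⃗_e|² = p₀² + p'² − 2p₀p'cos θ
|p⃗_e|² = (2.2232e-22)² + (8.6919e-23)² − 2·2.2232e-22·8.6919e-23·cos(156°)
|p⃗_e| = 3.0379e-22 kg·m/s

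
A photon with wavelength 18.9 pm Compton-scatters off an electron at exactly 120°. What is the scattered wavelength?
22.5395 pm

Using the Compton formula: λ' = λ + λ_C(1 − cos θ)

For θ = 120°, cos θ = -1/2 (exact) = -0.5000, so:
1 − cos 120° = 1 − (-1/2) = 1.5000

Δλ = λ_C × 1.5000 = 2.4263 × 1.5000 = 3.6395 pm

λ' = 18.9 + 3.6395 = 22.5395 pm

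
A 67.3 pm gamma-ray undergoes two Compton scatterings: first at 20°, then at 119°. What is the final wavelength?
71.0489 pm

Apply Compton shift twice:

First scattering at θ₁ = 20°:
Δλ₁ = λ_C(1 - cos(20°))
Δλ₁ = 2.4263 × 0.0603
Δλ₁ = 0.1463 pm

After first scattering:
λ₁ = 67.3 + 0.1463 = 67.4463 pm

Second scattering at θ₂ = 119°:
Δλ₂ = λ_C(1 - cos(119°))
Δλ₂ = 2.4263 × 1.4848
Δλ₂ = 3.6026 pm

Final wavelength:
λ₂ = 67.4463 + 3.6026 = 71.0489 pm

Total shift: Δλ_total = 0.1463 + 3.6026 = 3.7489 pm

(Intermediate values are shown rounded; full precision is carried through to the final answer.)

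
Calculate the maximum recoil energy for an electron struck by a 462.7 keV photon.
298.0945 keV

Maximum energy transfer occurs at θ = 180° (backscattering).

Initial photon: E₀ = 462.7 keV → λ₀ = 2.6796 pm

Maximum Compton shift (at 180°):
Δλ_max = 2λ_C = 2 × 2.4263 = 4.8526 pm

Final wavelength:
λ' = 2.6796 + 4.8526 = 7.5322 pm

Minimum photon energy (maximum energy to electron):
E'_min = hc/λ' = 164.6055 keV

Maximum electron kinetic energy:
K_max = E₀ - E'_min = 462.7000 - 164.6055 = 298.0945 keV

(Intermediate values are shown rounded; full precision is carried through to the final answer.)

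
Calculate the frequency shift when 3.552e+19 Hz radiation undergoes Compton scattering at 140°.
1.196e+19 Hz (decrease)

Convert frequency to wavelength (c = 299792458 m/s):
λ₀ = c/f₀ = 299792458/3.552e+19 = 8.4401030e-12 m = 8.4401 pm

Calculate Compton shift:
Δλ = λ_C(1 - cos(140°)) = 4.2850 pm

Final wavelength:
λ' = λ₀ + Δλ = 8.4401 + 4.2850 = 12.7251 pm

Final frequency:
f' = c/λ' = 299792458/1.2725075e-11 = 2.3559190e+19 Hz

Frequency shift (decrease):
Δf = f₀ - f' = 3.552e+19 - 2.3559190e+19 = 1.196e+19 Hz

(Intermediate values are shown rounded; full precision is carried through to the final answer.)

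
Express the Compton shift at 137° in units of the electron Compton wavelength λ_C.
1.7314 λ_C

The Compton shift formula is:
Δλ = λ_C(1 - cos θ)

Dividing both sides by λ_C:
Δλ/λ_C = 1 - cos θ

For θ = 137°:
Δλ/λ_C = 1 - cos(137°)
Δλ/λ_C = 1 - -0.7314
Δλ/λ_C = 1.7314

This means the shift is 1.7314 × λ_C = 4.2008 pm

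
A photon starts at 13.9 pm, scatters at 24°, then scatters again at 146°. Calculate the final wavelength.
18.5476 pm

Apply Compton shift twice:

First scattering at θ₁ = 24°:
Δλ₁ = λ_C(1 - cos(24°))
Δλ₁ = 2.4263 × 0.0865
Δλ₁ = 0.2098 pm

After first scattering:
λ₁ = 13.9 + 0.2098 = 14.1098 pm

Second scattering at θ₂ = 146°:
Δλ₂ = λ_C(1 - cos(146°))
Δλ₂ = 2.4263 × 1.8290
Δλ₂ = 4.4378 pm

Final wavelength:
λ₂ = 14.1098 + 4.4378 = 18.5476 pm

Total shift: Δλ_total = 0.2098 + 4.4378 = 4.6476 pm

(Intermediate values are shown rounded; full precision is carried through to the final answer.)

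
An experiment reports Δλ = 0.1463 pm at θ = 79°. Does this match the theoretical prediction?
No, inconsistent

Calculate the expected shift for θ = 79°:

Δλ_expected = λ_C(1 - cos(79°))
Δλ_expected = 2.4263 × (1 - cos(79°))
Δλ_expected = 2.4263 × 0.8092
Δλ_expected = 1.9633 pm

Given shift: 0.1463 pm
Expected shift: 1.9633 pm
Difference: 1.8170 pm

The values do not match. The given shift corresponds to θ ≈ 20.0°, not 79°.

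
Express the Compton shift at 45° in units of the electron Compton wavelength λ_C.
0.2929 λ_C

The Compton shift formula is:
Δλ = λ_C(1 - cos θ)

Dividing both sides by λ_C:
Δλ/λ_C = 1 - cos θ

For θ = 45°:
Δλ/λ_C = 1 - cos(45°)
Δλ/λ_C = 1 - 0.7071
Δλ/λ_C = 0.2929

This means the shift is 0.2929 × λ_C = 0.7106 pm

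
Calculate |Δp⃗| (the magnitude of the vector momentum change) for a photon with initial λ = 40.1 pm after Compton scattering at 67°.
1.7923e-23 kg·m/s

Photon momentum magnitude is p = h/λ.

Initial momentum:
p₀ = h/λ = 6.6261e-34/4.0100e-11 = 1.6524e-23 kg·m/s

After scattering:
λ' = λ + Δλ = 40.1 + 1.4783 = 41.5783 pm
p' = h/λ' = 6.6261e-34/4.1578e-11 = 1.5936e-23 kg·m/s

Momentum is a vector; the scattered photon's direction makes angle θ = 67° with the incident direction. The magnitude of the vector change Δp⃗ = p⃗₀ − p⃗' is found from the law of cosines:
|Δp⃗|² = p₀² + p'² − 2p₀p'cos θ
|Δp⃗|² = (1.6524e-23)² + (1.5936e-23)² − 2·1.6524e-23·1.5936e-23·cos(67°)
|Δp⃗| = 1.7923e-23 kg·m/s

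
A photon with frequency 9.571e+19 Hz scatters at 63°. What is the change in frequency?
2.845e+19 Hz (decrease)

Convert frequency to wavelength (c = 299792458 m/s):
λ₀ = c/f₀ = 299792458/9.571e+19 = 3.1323003e-12 m = 3.1323 pm

Calculate Compton shift:
Δλ = λ_C(1 - cos(63°)) = 1.3248 pm

Final wavelength:
λ' = λ₀ + Δλ = 3.1323 + 1.3248 = 4.4571 pm

Final frequency:
f' = c/λ' = 299792458/4.4570887e-12 = 6.7261946e+19 Hz

Frequency shift (decrease):
Δf = f₀ - f' = 9.571e+19 - 6.7261946e+19 = 2.845e+19 Hz

(Intermediate values are shown rounded; full precision is carried through to the final answer.)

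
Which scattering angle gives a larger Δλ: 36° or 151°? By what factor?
151° produces the larger shift by a factor of 9.816

Calculate both shifts using Δλ = λ_C(1 - cos θ):

For θ₁ = 36°:
Δλ₁ = 2.4263 × (1 - cos(36°))
Δλ₁ = 2.4263 × 0.1910
Δλ₁ = 0.4634 pm

For θ₂ = 151°:
Δλ₂ = 2.4263 × (1 - cos(151°))
Δλ₂ = 2.4263 × 1.8746
Δλ₂ = 4.5484 pm

The 151° angle produces the larger shift.
Ratio: 4.5484/0.4634 = 9.816

(Intermediate values are shown rounded; full precision is carried through to the final answer.)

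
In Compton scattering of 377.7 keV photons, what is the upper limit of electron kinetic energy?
225.2960 keV

Maximum energy transfer occurs at θ = 180° (backscattering).

Initial photon: E₀ = 377.7 keV → λ₀ = 3.2826 pm

Maximum Compton shift (at 180°):
Δλ_max = 2λ_C = 2 × 2.4263 = 4.8526 pm

Final wavelength:
λ' = 3.2826 + 4.8526 = 8.1352 pm

Minimum photon energy (maximum energy to electron):
E'_min = hc/λ' = 152.4040 keV

Maximum electron kinetic energy:
K_max = E₀ - E'_min = 377.7000 - 152.4040 = 225.2960 keV

(Intermediate values are shown rounded; full precision is carried through to the final answer.)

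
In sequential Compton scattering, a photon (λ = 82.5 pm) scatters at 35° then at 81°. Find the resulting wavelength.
84.9855 pm

Apply Compton shift twice:

First scattering at θ₁ = 35°:
Δλ₁ = λ_C(1 - cos(35°))
Δλ₁ = 2.4263 × 0.1808
Δλ₁ = 0.4388 pm

After first scattering:
λ₁ = 82.5 + 0.4388 = 82.9388 pm

Second scattering at θ₂ = 81°:
Δλ₂ = λ_C(1 - cos(81°))
Δλ₂ = 2.4263 × 0.8436
Δλ₂ = 2.0468 pm

Final wavelength:
λ₂ = 82.9388 + 2.0468 = 84.9855 pm

Total shift: Δλ_total = 0.4388 + 2.0468 = 2.4855 pm

(Intermediate values are shown rounded; full precision is carried through to the final answer.)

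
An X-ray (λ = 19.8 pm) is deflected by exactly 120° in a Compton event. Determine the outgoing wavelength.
23.4395 pm

Using the Compton formula: λ' = λ + λ_C(1 − cos θ)

For θ = 120°, cos θ = -1/2 (exact) = -0.5000, so:
1 − cos 120° = 1 − (-1/2) = 1.5000

Δλ = λ_C × 1.5000 = 2.4263 × 1.5000 = 3.6395 pm

λ' = 19.8 + 3.6395 = 23.4395 pm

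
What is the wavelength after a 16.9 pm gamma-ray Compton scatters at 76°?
18.7393 pm

Using the Compton scattering formula:
λ' = λ + Δλ = λ + λ_C(1 - cos θ)

Given:
- Initial wavelength λ = 16.9 pm
- Scattering angle θ = 76°
- Compton wavelength λ_C ≈ 2.4263 pm

Calculate the shift:
Δλ = 2.4263 × (1 - cos(76°))
Δλ = 2.4263 × 0.7581
Δλ = 1.8393 pm

Final wavelength:
λ' = 16.9 + 1.8393 = 18.7393 pm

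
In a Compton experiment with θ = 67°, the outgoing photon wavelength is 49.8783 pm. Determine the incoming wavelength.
48.4000 pm

From λ' = λ + Δλ, we have λ = λ' - Δλ

First calculate the Compton shift:
Δλ = λ_C(1 - cos θ)
Δλ = 2.4263 × (1 - cos(67°))
Δλ = 2.4263 × 0.6093
Δλ = 1.4783 pm

Initial wavelength:
λ = λ' - Δλ
λ = 49.8783 - 1.4783
λ = 48.4000 pm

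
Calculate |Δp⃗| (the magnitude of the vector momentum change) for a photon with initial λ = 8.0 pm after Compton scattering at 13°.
1.8691e-23 kg·m/s

Photon momentum magnitude is p = h/λ.

Initial momentum:
p₀ = h/λ = 6.6261e-34/8.0000e-12 = 8.2826e-23 kg·m/s

After scattering:
λ' = λ + Δλ = 8.0 + 0.0622 = 8.0622 pm
p' = h/λ' = 6.6261e-34/8.0622e-12 = 8.2187e-23 kg·m/s

Momentum is a vector; the scattered photon's direction makes angle θ = 13° with the incident direction. The magnitude of the vector change Δp⃗ = p⃗₀ − p⃗' is found from the law of cosines:
|Δp⃗|² = p₀² + p'² − 2p₀p'cos θ
|Δp⃗|² = (8.2826e-23)² + (8.2187e-23)² − 2·8.2826e-23·8.2187e-23·cos(13°)
|Δp⃗| = 1.8691e-23 kg·m/s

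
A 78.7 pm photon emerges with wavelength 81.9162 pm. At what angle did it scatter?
109.00°

First find the wavelength shift:
Δλ = λ' - λ = 81.9162 - 78.7 = 3.2162 pm

Using Δλ = λ_C(1 - cos θ), with λ_C = h/(m_e·c) ≈ 2.42631024 pm:
cos θ = 1 - Δλ/λ_C
cos θ = 1 - 3.2162/2.42631024
cos θ = -0.325552

θ = arccos(-0.325552)
θ = 109.00°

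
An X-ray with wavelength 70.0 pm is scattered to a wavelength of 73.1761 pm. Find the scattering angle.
108.00°

First find the wavelength shift:
Δλ = λ' - λ = 73.1761 - 70.0 = 3.1761 pm

Using Δλ = λ_C(1 - cos θ), with λ_C = h/(m_e·c) ≈ 2.42631024 pm:
cos θ = 1 - Δλ/λ_C
cos θ = 1 - 3.1761/2.42631024
cos θ = -0.309025

θ = arccos(-0.309025)
θ = 108.00°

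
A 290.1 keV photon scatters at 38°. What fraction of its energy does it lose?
0.1074 (or 10.74%)

Calculate initial and final photon energies:

Initial: E₀ = 290.1 keV → λ₀ = 4.2738 pm
Compton shift: Δλ = 0.5144 pm
Final wavelength: λ' = 4.7882 pm
Final energy: E' = 258.9372 keV

Fractional energy loss:
(E₀ - E')/E₀ = (290.1000 - 258.9372)/290.1000
= 31.1628/290.1000
= 0.1074
= 10.74%

(Intermediate values are shown rounded; full precision is carried through to the final answer.)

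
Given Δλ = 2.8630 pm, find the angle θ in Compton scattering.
100.37°

From the Compton formula Δλ = λ_C(1 - cos θ), we can solve for θ:

cos θ = 1 - Δλ/λ_C

Given:
- Δλ = 2.8630 pm
- λ_C = h/(m_e·c) ≈ 2.42631024 pm

cos θ = 1 - 2.8630/2.42631024
cos θ = 1 - 1.179981
cos θ = -0.179981

θ = arccos(-0.179981)
θ = 100.37°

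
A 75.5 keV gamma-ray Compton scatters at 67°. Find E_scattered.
69.2648 keV

First convert energy to wavelength:
λ = hc/E, with hc ≈ 1239.842 keV·pm (i.e. 1239.842 eV·nm)

For E = 75.5 keV = 75500 eV:
λ = 1239.842 keV·pm / 75.5 keV
λ = 16.4217 pm

Calculate the Compton shift:
Δλ = λ_C(1 - cos(67°)) = 2.4263 × 0.6093
Δλ = 1.4783 pm

Final wavelength:
λ' = 16.4217 + 1.4783 = 17.9000 pm

Final energy:
E' = hc/λ' = 1239.842 / 17.9000 = 69.2648 keV

(Intermediate values are shown rounded; full precision is carried through to the final answer.)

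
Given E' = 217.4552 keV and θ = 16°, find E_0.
221.1000 keV

Convert final energy to wavelength (hc ≈ 1239.842 keV·pm):
λ' = hc/E' = 1239.842 / 217.4552 = 5.7016 pm

Calculate the Compton shift:
Δλ = λ_C(1 - cos(16°))
Δλ = 2.4263 × (1 - cos(16°))
Δλ = 0.0940 pm

Initial wavelength:
λ = λ' - Δλ = 5.7016 - 0.0940 = 5.6076 pm

Initial energy:
E = hc/λ = 1239.842 / 5.6076 = 221.1000 keV

(Intermediate values are shown rounded; full precision is carried through to the final answer.)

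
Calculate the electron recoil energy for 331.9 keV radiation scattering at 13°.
5.4347 keV

By energy conservation: K_e = E_initial - E_final

First find the scattered photon energy:
Initial wavelength: λ = hc/E = 3.7356 pm
Compton shift: Δλ = λ_C(1 - cos(13°)) = 0.0622 pm
Final wavelength: λ' = 3.7356 + 0.0622 = 3.7978 pm
Final photon energy: E' = hc/λ' = 326.4653 keV

Electron kinetic energy:
K_e = E - E' = 331.9000 - 326.4653 = 5.4347 keV

(Intermediate values are shown rounded; full precision is carried through to the final answer.)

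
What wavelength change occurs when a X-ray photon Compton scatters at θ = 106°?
3.0951 pm

Using the Compton scattering formula:
Δλ = λ_C(1 - cos θ)

where λ_C = h/(m_e·c) ≈ 2.4263 pm is the Compton wavelength of an electron.

For θ = 106°:
cos(106°) = -0.2756
1 - cos(106°) = 1.2756

Δλ = 2.4263 × 1.2756
Δλ = 3.0951 pm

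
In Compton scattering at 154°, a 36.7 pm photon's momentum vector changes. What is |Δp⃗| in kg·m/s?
3.3225e-23 kg·m/s

Photon momentum magnitude is p = h/λ.

Initial momentum:
p₀ = h/λ = 6.6261e-34/3.6700e-11 = 1.8055e-23 kg·m/s

After scattering:
λ' = λ + Δλ = 36.7 + 4.6071 = 41.3071 pm
p' = h/λ' = 6.6261e-34/4.1307e-11 = 1.6041e-23 kg·m/s

Momentum is a vector; the scattered photon's direction makes angle θ = 154° with the incident direction. The magnitude of the vector change Δp⃗ = p⃗₀ − p⃗' is found from the law of cosines:
|Δp⃗|² = p₀² + p'² − 2p₀p'cos θ
|Δp⃗|² = (1.8055e-23)² + (1.6041e-23)² − 2·1.8055e-23·1.6041e-23·cos(154°)
|Δp⃗| = 3.3225e-23 kg·m/s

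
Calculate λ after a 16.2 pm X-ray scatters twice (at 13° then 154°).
20.8692 pm

Apply Compton shift twice:

First scattering at θ₁ = 13°:
Δλ₁ = λ_C(1 - cos(13°))
Δλ₁ = 2.4263 × 0.0256
Δλ₁ = 0.0622 pm

After first scattering:
λ₁ = 16.2 + 0.0622 = 16.2622 pm

Second scattering at θ₂ = 154°:
Δλ₂ = λ_C(1 - cos(154°))
Δλ₂ = 2.4263 × 1.8988
Δλ₂ = 4.6071 pm

Final wavelength:
λ₂ = 16.2622 + 4.6071 = 20.8692 pm

Total shift: Δλ_total = 0.0622 + 4.6071 = 4.6692 pm

(Intermediate values are shown rounded; full precision is carried through to the final answer.)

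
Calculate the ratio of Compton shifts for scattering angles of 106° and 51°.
106° produces the larger shift by a factor of 3.441

Calculate both shifts using Δλ = λ_C(1 - cos θ):

For θ₁ = 51°:
Δλ₁ = 2.4263 × (1 - cos(51°))
Δλ₁ = 2.4263 × 0.3707
Δλ₁ = 0.8994 pm

For θ₂ = 106°:
Δλ₂ = 2.4263 × (1 - cos(106°))
Δλ₂ = 2.4263 × 1.2756
Δλ₂ = 3.0951 pm

The 106° angle produces the larger shift.
Ratio: 3.0951/0.8994 = 3.441

(Intermediate values are shown rounded; full precision is carried through to the final answer.)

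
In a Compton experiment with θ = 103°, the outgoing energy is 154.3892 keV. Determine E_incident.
245.1000 keV

Convert final energy to wavelength (hc ≈ 1239.842 keV·pm):
λ' = hc/E' = 1239.842 / 154.3892 = 8.0306 pm

Calculate the Compton shift:
Δλ = λ_C(1 - cos(103°))
Δλ = 2.4263 × (1 - cos(103°))
Δλ = 2.9721 pm

Initial wavelength:
λ = λ' - Δλ = 8.0306 - 2.9721 = 5.0585 pm

Initial energy:
E = hc/λ = 1239.842 / 5.0585 = 245.1000 keV

(Intermediate values are shown rounded; full precision is carried through to the final answer.)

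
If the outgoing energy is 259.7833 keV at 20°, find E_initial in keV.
268.0000 keV

Convert final energy to wavelength (hc ≈ 1239.842 keV·pm):
λ' = hc/E' = 1239.842 / 259.7833 = 4.7726 pm

Calculate the Compton shift:
Δλ = λ_C(1 - cos(20°))
Δλ = 2.4263 × (1 - cos(20°))
Δλ = 0.1463 pm

Initial wavelength:
λ = λ' - Δλ = 4.7726 - 0.1463 = 4.6263 pm

Initial energy:
E = hc/λ = 1239.842 / 4.6263 = 268.0000 keV

(Intermediate values are shown rounded; full precision is carried through to the final answer.)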